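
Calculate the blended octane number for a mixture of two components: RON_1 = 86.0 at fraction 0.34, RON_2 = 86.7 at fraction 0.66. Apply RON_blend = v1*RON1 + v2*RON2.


Linear blending: RON_blend = sum(vi * RONi)
Contribution 1: 0.34 * 86.0 = 29.24
Contribution 2: 0.66 * 86.7 = 57.222
RON_blend = 29.24 + 57.222 = 86.462

86.462


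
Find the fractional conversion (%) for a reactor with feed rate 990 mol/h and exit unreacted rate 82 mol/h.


X = (F_in - F_out) / F_in * 100
Moles reacted = 990 - 82 = 908
X = 908 / 990 * 100
= 0.9172 * 100
= 91.72 %

91.72 %


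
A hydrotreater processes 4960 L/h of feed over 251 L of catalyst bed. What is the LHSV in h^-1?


LHSV = volumetric feed rate / catalyst volume
= 4960 L/h / 251 L
= 19.76 h^-1

19.76 h^-1


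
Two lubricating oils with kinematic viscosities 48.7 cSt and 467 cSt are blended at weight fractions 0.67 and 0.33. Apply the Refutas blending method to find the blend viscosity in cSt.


Refutas method: VBN_i = 14.534*ln(ln(visc_i + 0.8)) + 10.975, blended linearly by mass fraction; since VBN is linear in VBI_i = ln(ln(visc_i + 0.8)) and the fractions sum to 1, blend VBI directly: visc = exp(exp(VBI_blend)) - 0.8
VBI_1 = ln(ln(48.7 + 0.8)) = 1.36148
VBI_2 = ln(ln(467 + 0.8)) = 1.81613
VBI_blend = 0.67 * 1.36148 + 0.33 * 1.81613 = 1.51151
visc_blend = exp(exp(1.51151)) - 0.8 = 92.29

92.29 cSt


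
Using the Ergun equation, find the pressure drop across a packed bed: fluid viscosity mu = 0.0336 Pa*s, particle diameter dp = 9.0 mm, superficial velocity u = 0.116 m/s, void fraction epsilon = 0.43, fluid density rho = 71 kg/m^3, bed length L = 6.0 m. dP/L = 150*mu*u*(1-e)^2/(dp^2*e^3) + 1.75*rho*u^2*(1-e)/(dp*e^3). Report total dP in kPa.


dp = 9.0 mm = 0.009 m
Viscous term = 150*0.0336*0.116*(1-0.43)^2 / (0.009^2*0.43^3) = 29495
Inertial term = 1.75*71*0.116^2*(1-0.43) / (0.009*0.43^3) = 1331.8
dP/L = 29495 + 1331.8 = 30826.8 Pa/m
dP = 30826.8 * 6.0 / 1000 = 185.0 kPa

185.0 kPa


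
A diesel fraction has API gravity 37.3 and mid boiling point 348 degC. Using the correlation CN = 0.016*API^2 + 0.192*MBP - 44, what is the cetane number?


CN = 0.016 * 37.3^2 + 0.192 * 348 - 44
CN = 22.26064 + 66.816 - 44 = 45.07664

45.07664


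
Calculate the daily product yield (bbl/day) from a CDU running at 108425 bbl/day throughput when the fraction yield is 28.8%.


Crude throughput = 108425 bbl/day
Fraction yield = 28.8%
yield = throughput * fraction / 100
yield = 108425 * 28.8 / 100 = 31226.4

31226.4 bbl/day


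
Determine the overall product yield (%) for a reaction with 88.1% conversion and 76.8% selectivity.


Overall yield = conversion (%) * selectivity (%) / 100
Conversion = 88.1%, Selectivity = 76.8%
Y = 88.1 * 76.8 / 100
= 67.6608 %

67.6608 %


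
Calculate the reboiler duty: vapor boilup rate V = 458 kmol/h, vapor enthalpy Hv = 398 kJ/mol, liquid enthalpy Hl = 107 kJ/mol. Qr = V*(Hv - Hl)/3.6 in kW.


Qr = 458 * (398 - 107) / 3.6 = 458 * 291 / 3.6 = 37020

37020 kW


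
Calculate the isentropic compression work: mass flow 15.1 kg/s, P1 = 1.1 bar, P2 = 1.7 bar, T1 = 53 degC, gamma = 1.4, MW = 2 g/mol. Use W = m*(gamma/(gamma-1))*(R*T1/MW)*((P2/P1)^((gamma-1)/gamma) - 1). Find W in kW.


Isentropic work: W = m*(gamma/(gamma-1))*(R*T1/MW)*((P2/P1)^((gamma-1)/gamma) - 1)
T1 = 53 + 273.15 = 326.15 K
Pressure ratio = 1.7 / 1.1 = 1.54545
Exponent = (1.4 - 1)/1.4 = 0.285714
(P2/P1)^exp - 1 = 1.54545^0.285714 - 1 = 0.132441
W = 15.1 * 1.4 / 0.4 * 8.314 * 326.15 / 2 * 0.132441 = 9490

9490 kW


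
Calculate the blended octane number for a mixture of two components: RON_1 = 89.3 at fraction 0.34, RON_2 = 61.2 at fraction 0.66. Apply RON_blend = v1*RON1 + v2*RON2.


Linear blending: RON_blend = sum(vi * RONi)
Contribution 1: 0.34 * 89.3 = 30.362
Contribution 2: 0.66 * 61.2 = 40.392
RON_blend = 30.362 + 40.392 = 70.754

70.754


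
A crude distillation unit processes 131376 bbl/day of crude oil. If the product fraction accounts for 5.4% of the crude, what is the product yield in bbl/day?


Crude throughput = 131376 bbl/day
Fraction yield = 5.4%
yield = throughput * fraction / 100
yield = 131376 * 5.4 / 100 = 7094.304

7094.304 bbl/day


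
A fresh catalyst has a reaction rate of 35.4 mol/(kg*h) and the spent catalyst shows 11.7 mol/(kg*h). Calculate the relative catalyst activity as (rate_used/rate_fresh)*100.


Activity (%) = (rate_used / rate_fresh) * 100
rate_used = 11.7, rate_fresh = 35.4
= (11.7 / 35.4) * 100
= 0.3305 * 100 = 33.05

33.05 %


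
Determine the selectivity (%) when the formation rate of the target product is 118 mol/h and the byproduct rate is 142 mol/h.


Selectivity = desired / (desired + undesired) * 100
Total products = 118 + 142 = 260 mol/h
S = 118 / 260 * 100
= 0.4538 * 100
= 45.38 %

45.38 %


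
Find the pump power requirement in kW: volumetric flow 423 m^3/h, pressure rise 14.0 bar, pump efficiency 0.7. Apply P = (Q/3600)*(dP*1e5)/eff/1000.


Q = 423 / 3600 = 0.1175 m^3/s
P = 0.1175 * (14.0 * 1e5) / 0.7 / 1000 = 235.0

235.0 kW


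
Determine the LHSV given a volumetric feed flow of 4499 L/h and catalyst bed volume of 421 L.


LHSV = volumetric feed rate / catalyst volume
= 4499 L/h / 421 L
= 10.69 h^-1

10.69 h^-1


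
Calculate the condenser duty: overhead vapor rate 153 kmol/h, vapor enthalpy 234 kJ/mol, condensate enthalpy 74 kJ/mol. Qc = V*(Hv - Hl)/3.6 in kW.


Qc = 153 * (234 - 74) / 3.6 = 153 * 160 / 3.6 = 6800

6800 kW


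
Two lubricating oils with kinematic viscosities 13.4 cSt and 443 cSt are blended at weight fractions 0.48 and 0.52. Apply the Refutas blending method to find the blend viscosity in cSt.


Refutas method: VBN_i = 14.534*ln(ln(visc_i + 0.8)) + 10.975, blended linearly by mass fraction; since VBN is linear in VBI_i = ln(ln(visc_i + 0.8)) and the fractions sum to 1, blend VBI directly: visc = exp(exp(VBI_blend)) - 0.8
VBI_1 = ln(ln(13.4 + 0.8)) = 0.975782
VBI_2 = ln(ln(443 + 0.8)) = 1.80753
VBI_blend = 0.48 * 0.975782 + 0.52 * 1.80753 = 1.40829
visc_blend = exp(exp(1.40829)) - 0.8 = 58.88

58.88 cSt


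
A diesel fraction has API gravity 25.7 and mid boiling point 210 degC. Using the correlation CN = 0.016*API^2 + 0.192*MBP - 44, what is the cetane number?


CN = 0.016 * 25.7^2 + 0.192 * 210 - 44
CN = 10.56784 + 40.32 - 44 = 6.88784

6.88784


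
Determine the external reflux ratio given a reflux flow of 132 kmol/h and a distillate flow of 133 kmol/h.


Reflux ratio definition: R = L / D (liquid returned / distillate withdrawn)
L = 132 kmol/h, D = 133 kmol/h
R = 132 / 133 = 0.9925

0.9925


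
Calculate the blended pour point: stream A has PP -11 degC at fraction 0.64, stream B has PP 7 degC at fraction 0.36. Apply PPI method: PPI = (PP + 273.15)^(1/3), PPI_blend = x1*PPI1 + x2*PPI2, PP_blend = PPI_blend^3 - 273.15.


PPI_1 = (-11 + 273.15)^(1/3) = 6.400049
PPI_2 = (7 + 273.15)^(1/3) = 6.543301
PPI_blend = 0.64 * 6.400049 + 0.36 * 6.543301 = 6.45162
PP_blend = 6.45162^3 - 273.15 = 268.5384 - 273.15 = -4.61

-4.61 degC


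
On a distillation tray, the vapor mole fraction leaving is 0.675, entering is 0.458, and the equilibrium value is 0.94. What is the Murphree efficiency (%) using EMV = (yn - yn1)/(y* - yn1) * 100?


Murphree vapor efficiency: EMV = (y_n - y_(n-1)) / (y*_n - y_(n-1)) * 100
EMV = (0.675 - 0.458) / (0.94 - 0.458) * 100 = 0.217 / 0.482 * 100 = 45.02

45.02 %


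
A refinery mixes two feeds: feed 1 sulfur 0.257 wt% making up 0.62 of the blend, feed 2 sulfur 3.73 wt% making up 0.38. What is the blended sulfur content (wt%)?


Linear sulfur blending: S_blend = x1*S1 + x2*S2
Contribution 1: 0.62 * 0.257 = 0.15934 wt%
Contribution 2: 0.38 * 3.73 = 1.4174 wt%
S_blend = 0.15934 + 1.4174 = 1.57674

1.57674 wt%


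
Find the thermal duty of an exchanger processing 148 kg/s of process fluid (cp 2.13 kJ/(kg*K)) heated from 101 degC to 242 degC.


Q = m_dot * cp * delta_T
delta_T = 242 - 101 = 141 K
Q = 148 * 2.13 * 141
= 315.24 * 141
= 44448.84 kW

44448.84 kW


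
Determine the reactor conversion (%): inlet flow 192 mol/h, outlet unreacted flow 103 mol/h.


X = (F_in - F_out) / F_in * 100
Moles reacted = 192 - 103 = 89
X = 89 / 192 * 100
= 0.4635 * 100
= 46.35 %

46.35 %


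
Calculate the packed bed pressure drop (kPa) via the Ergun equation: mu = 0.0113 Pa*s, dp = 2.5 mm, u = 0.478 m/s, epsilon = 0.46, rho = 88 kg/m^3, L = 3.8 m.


dp = 2.5 mm = 0.0025 m
Viscous term = 150*0.0113*0.478*(1-0.46)^2 / (0.0025^2*0.46^3) = 388357
Inertial term = 1.75*88*0.478^2*(1-0.46) / (0.0025*0.46^3) = 78083.1
dP/L = 388357 + 78083.1 = 466440 Pa/m
dP = 466440 * 3.8 / 1000 = 1772 kPa

1772 kPa


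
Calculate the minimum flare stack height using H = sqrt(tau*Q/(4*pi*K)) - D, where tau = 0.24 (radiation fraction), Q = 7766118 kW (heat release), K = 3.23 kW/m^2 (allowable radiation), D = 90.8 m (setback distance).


tau*Q/(4*pi*K) = 0.24 * 7766118 / (4 * pi * 3.23) = 45920.1
sqrt(45920.1) = 214.29
H = 214.29 - 90.8 = 123.5

123.5 m


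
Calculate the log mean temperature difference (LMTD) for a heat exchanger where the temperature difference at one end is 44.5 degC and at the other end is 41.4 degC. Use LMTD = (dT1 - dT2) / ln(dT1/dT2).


LMTD = (dT1 - dT2) / ln(dT1/dT2)
= (44.5 - 41.4) / ln(44.5 / 41.4) = 3.1 / 0.0722083 = 42.93

42.93 degC


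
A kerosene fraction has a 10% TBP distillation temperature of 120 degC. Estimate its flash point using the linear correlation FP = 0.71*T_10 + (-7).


FP = 0.71 * 120 + (-7) = 78.2

78.2 degC


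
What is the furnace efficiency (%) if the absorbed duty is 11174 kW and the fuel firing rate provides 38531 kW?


Furnace efficiency = Q_absorbed / Q_fuel * 100
= 11174 / 38531 * 100 = 29.00

29.00 %


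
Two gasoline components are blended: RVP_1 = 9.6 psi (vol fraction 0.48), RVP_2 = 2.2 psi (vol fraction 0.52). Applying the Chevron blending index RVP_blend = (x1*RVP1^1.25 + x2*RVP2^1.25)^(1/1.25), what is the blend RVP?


Chevron index: RVP_blend = (sum xi*RVPi^1.25)^(1/1.25)
RVP^1.25 terms: 0.48 * 9.6^1.25 + 0.52 * 2.2^1.25 = 9.50437
RVP_blend = 9.50437^(1/1.25) = 6.058

6.058 psi


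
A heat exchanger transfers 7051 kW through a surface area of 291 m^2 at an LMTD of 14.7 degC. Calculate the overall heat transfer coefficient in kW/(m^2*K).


From Q = U*A*LMTD, U = Q / (A * LMTD)
U = 7051 / (291 * 14.7) = 7051 / 4277.7 = 1.648

1.648 kW/(m^2*K)


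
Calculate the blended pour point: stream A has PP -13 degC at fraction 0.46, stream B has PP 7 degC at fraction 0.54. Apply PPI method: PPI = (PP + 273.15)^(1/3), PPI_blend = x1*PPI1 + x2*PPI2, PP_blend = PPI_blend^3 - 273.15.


PPI_1 = (-13 + 273.15)^(1/3) = 6.383731
PPI_2 = (7 + 273.15)^(1/3) = 6.543301
PPI_blend = 0.46 * 6.383731 + 0.54 * 6.543301 = 6.469899
PP_blend = 6.469899^3 - 273.15 = 270.8273 - 273.15 = -2.32

-2.32 degC


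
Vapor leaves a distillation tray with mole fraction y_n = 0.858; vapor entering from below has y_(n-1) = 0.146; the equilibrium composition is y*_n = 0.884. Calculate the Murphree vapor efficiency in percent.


Murphree vapor efficiency: EMV = (y_n - y_(n-1)) / (y*_n - y_(n-1)) * 100
EMV = (0.858 - 0.146) / (0.884 - 0.146) * 100 = 0.712 / 0.738 * 100 = 96.48

96.48 %


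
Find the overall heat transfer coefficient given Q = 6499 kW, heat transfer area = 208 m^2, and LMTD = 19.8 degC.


From Q = U*A*LMTD, U = Q / (A * LMTD)
U = 6499 / (208 * 19.8) = 6499 / 4118.4 = 1.578

1.578 kW/(m^2*K)


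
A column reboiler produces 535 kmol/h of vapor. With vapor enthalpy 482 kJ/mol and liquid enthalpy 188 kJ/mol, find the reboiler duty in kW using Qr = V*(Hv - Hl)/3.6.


Qr = 535 * (482 - 188) / 3.6 = 535 * 294 / 3.6 = 43690

43690 kW


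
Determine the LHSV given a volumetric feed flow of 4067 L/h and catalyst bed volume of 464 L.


LHSV = volumetric feed rate / catalyst volume
= 4067 L/h / 464 L
= 8.765 h^-1

8.765 h^-1


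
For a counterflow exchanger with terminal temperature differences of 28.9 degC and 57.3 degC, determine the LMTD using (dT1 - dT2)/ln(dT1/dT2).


LMTD = (dT1 - dT2) / ln(dT1/dT2)
= (28.9 - 57.3) / ln(28.9 / 57.3) = -28.4 / -0.684459 = 41.49

41.49 degC


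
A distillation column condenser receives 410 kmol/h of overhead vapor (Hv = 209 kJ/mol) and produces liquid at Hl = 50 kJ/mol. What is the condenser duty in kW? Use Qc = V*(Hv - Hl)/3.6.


Qc = 410 * (209 - 50) / 3.6 = 410 * 159 / 3.6 = 18110

18110 kW


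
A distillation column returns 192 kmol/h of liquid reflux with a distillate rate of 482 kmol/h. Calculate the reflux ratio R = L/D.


Reflux ratio definition: R = L / D (liquid returned / distillate withdrawn)
L = 192 kmol/h, D = 482 kmol/h
R = 192 / 482 = 0.3983

0.3983


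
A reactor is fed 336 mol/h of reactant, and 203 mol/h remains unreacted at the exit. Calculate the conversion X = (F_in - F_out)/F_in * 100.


X = (F_in - F_out) / F_in * 100
Moles reacted = 336 - 203 = 133
X = 133 / 336 * 100
= 0.3958 * 100
= 39.58 %

39.58 %


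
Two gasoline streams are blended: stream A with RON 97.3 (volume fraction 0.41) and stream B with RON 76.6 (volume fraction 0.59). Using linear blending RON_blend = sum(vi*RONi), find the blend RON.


Linear blending: RON_blend = sum(vi * RONi)
Contribution 1: 0.41 * 97.3 = 39.893
Contribution 2: 0.59 * 76.6 = 45.194
RON_blend = 39.893 + 45.194 = 85.087

85.087


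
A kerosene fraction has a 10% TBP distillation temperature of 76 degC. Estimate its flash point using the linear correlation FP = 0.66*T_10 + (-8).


FP = 0.66 * 76 + (-8) = 42.16

42.16 degC


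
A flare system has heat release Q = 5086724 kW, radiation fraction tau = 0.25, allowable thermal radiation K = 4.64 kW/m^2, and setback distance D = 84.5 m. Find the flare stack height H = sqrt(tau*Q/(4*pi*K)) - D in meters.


tau*Q/(4*pi*K) = 0.25 * 5086724 / (4 * pi * 4.64) = 21809.7
sqrt(21809.7) = 147.681
H = 147.681 - 84.5 = 63.18

63.18 m


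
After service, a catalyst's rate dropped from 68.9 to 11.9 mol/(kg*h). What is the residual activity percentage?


Activity (%) = (rate_used / rate_fresh) * 100
rate_used = 11.9, rate_fresh = 68.9
= (11.9 / 68.9) * 100
= 0.1727 * 100 = 17.27

17.27 %


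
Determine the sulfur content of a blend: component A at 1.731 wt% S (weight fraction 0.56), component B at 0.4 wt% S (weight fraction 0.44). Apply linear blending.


Linear sulfur blending: S_blend = x1*S1 + x2*S2
Contribution 1: 0.56 * 1.731 = 0.96936 wt%
Contribution 2: 0.44 * 0.4 = 0.176 wt%
S_blend = 0.96936 + 0.176 = 1.14536

1.14536 wt%


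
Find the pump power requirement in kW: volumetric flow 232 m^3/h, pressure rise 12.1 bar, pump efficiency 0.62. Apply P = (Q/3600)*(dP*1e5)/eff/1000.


Q = 232 / 3600 = 0.0644444 m^3/s
P = 0.0644444 * (12.1 * 1e5) / 0.62 / 1000 = 125.8

125.8 kW


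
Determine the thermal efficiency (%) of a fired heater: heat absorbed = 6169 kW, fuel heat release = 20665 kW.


Furnace efficiency = Q_absorbed / Q_fuel * 100
= 6169 / 20665 * 100 = 29.85

29.85 %


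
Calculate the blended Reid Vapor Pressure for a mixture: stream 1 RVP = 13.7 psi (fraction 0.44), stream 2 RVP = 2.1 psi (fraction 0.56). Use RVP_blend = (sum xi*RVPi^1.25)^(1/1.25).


Chevron index: RVP_blend = (sum xi*RVPi^1.25)^(1/1.25)
RVP^1.25 terms: 0.44 * 13.7^1.25 + 0.56 * 2.1^1.25 = 13.0129
RVP_blend = 13.0129^(1/1.25) = 7.789

7.789 psi


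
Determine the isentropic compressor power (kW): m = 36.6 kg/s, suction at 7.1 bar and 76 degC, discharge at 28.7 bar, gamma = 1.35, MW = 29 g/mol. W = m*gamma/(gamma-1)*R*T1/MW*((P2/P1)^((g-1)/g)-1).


Isentropic work: W = m*(gamma/(gamma-1))*(R*T1/MW)*((P2/P1)^((gamma-1)/gamma) - 1)
T1 = 76 + 273.15 = 349.15 K
Pressure ratio = 28.7 / 7.1 = 4.04225
Exponent = (1.35 - 1)/1.35 = 0.259259
(P2/P1)^exp - 1 = 4.04225^0.259259 - 1 = 0.43639
W = 36.6 * 1.35 / 0.35 * 8.314 * 349.15 / 29 * 0.43639 = 6167

6167 kW


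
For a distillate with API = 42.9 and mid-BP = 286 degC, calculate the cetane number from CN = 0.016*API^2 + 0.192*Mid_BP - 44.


CN = 0.016 * 42.9^2 + 0.192 * 286 - 44
CN = 29.44656 + 54.912 - 44 = 40.35856

40.35856


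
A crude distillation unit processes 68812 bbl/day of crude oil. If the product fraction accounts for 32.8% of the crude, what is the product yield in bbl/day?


Crude throughput = 68812 bbl/day
Fraction yield = 32.8%
yield = throughput * fraction / 100
yield = 68812 * 32.8 / 100 = 22570.336

22570.336 bbl/day


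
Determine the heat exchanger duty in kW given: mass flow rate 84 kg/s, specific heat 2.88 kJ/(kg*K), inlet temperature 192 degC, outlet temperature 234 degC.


Q = m_dot * cp * delta_T
delta_T = 234 - 192 = 42 K
Q = 84 * 2.88 * 42
= 241.92 * 42
= 10160.64 kW

10160.64 kW


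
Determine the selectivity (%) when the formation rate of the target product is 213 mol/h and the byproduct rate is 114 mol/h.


Selectivity = desired / (desired + undesired) * 100
Total products = 213 + 114 = 327 mol/h
S = 213 / 327 * 100
= 0.6514 * 100
= 65.14 %

65.14 %


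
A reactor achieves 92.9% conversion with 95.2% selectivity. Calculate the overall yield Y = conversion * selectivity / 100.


Overall yield = conversion (%) * selectivity (%) / 100
Conversion = 92.9%, Selectivity = 95.2%
Y = 92.9 * 95.2 / 100
= 88.4408 %

88.4408 %


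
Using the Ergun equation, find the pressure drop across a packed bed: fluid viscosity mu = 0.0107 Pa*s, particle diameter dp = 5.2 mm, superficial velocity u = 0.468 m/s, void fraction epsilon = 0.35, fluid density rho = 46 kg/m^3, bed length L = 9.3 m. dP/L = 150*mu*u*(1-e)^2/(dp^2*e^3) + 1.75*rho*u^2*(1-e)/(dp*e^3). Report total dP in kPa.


dp = 5.2 mm = 0.0052 m
Viscous term = 150*0.0107*0.468*(1-0.35)^2 / (0.0052^2*0.35^3) = 273739
Inertial term = 1.75*46*0.468^2*(1-0.35) / (0.0052*0.35^3) = 51403.6
dP/L = 273739 + 51403.6 = 325143 Pa/m
dP = 325143 * 9.3 / 1000 = 3024 kPa

3024 kPa


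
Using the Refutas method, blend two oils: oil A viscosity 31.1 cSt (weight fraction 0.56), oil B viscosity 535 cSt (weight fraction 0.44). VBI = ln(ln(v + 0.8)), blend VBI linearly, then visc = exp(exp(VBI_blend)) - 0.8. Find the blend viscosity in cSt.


Refutas method: VBN_i = 14.534*ln(ln(visc_i + 0.8)) + 10.975, blended linearly by mass fraction; since VBN is linear in VBI_i = ln(ln(visc_i + 0.8)) and the fractions sum to 1, blend VBI directly: visc = exp(exp(VBI_blend)) - 0.8
VBI_1 = ln(ln(31.1 + 0.8)) = 1.24202
VBI_2 = ln(ln(535 + 0.8)) = 1.83797
VBI_blend = 0.56 * 1.24202 + 0.44 * 1.83797 = 1.50424
visc_blend = exp(exp(1.50424)) - 0.8 = 89.28

89.28 cSt


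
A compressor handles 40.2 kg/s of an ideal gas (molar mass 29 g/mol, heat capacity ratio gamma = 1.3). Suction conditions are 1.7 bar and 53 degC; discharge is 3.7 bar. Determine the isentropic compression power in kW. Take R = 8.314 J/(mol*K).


Isentropic work: W = m*(gamma/(gamma-1))*(R*T1/MW)*((P2/P1)^((gamma-1)/gamma) - 1)
T1 = 53 + 273.15 = 326.15 K
Pressure ratio = 3.7 / 1.7 = 2.17647
Exponent = (1.3 - 1)/1.3 = 0.230769
(P2/P1)^exp - 1 = 2.17647^0.230769 - 1 = 0.196583
W = 40.2 * 1.3 / 0.3 * 8.314 * 326.15 / 29 * 0.196583 = 3202

3202 kW


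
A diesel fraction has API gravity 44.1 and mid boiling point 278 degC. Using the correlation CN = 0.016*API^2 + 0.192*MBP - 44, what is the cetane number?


CN = 0.016 * 44.1^2 + 0.192 * 278 - 44
CN = 31.11696 + 53.376 - 44 = 40.49296

40.49296


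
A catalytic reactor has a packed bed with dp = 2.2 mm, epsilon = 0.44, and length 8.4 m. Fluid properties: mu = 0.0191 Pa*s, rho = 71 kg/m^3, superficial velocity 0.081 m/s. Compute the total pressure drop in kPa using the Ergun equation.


dp = 2.2 mm = 0.0022 m
Viscous term = 150*0.0191*0.081*(1-0.44)^2 / (0.0022^2*0.44^3) = 176515
Inertial term = 1.75*71*0.081^2*(1-0.44) / (0.0022*0.44^3) = 2435.98
dP/L = 176515 + 2435.98 = 178951 Pa/m
dP = 178951 * 8.4 / 1000 = 1503 kPa

1503 kPa


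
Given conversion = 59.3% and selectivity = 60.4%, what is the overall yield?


Overall yield = conversion (%) * selectivity (%) / 100
Conversion = 59.3%, Selectivity = 60.4%
Y = 59.3 * 60.4 / 100
= 35.8172 %

35.8172 %


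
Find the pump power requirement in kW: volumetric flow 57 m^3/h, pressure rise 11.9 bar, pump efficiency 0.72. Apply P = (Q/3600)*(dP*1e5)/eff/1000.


Q = 57 / 3600 = 0.0158333 m^3/s
P = 0.0158333 * (11.9 * 1e5) / 0.72 / 1000 = 26.17

26.17 kW


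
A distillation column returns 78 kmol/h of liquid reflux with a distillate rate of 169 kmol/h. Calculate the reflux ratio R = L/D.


Reflux ratio definition: R = L / D (liquid returned / distillate withdrawn)
L = 78 kmol/h, D = 169 kmol/h
R = 78 / 169 = 0.4615

0.4615


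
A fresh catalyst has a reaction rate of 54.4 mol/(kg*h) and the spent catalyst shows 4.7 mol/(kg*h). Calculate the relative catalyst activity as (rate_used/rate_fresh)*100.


Activity (%) = (rate_used / rate_fresh) * 100
rate_used = 4.7, rate_fresh = 54.4
= (4.7 / 54.4) * 100
= 0.08640 * 100 = 8.640

8.640 %


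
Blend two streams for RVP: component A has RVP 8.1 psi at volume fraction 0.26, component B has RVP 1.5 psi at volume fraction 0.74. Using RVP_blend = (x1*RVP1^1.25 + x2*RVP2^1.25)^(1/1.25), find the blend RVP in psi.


Chevron index: RVP_blend = (sum xi*RVPi^1.25)^(1/1.25)
RVP^1.25 terms: 0.26 * 8.1^1.25 + 0.74 * 1.5^1.25 = 4.78129
RVP_blend = 4.78129^(1/1.25) = 3.497

3.497 psi


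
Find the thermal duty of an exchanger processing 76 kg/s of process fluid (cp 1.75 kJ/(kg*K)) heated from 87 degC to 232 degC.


Q = m_dot * cp * delta_T
delta_T = 232 - 87 = 145 K
Q = 76 * 1.75 * 145
= 133 * 145
= 19285 kW

19285 kW


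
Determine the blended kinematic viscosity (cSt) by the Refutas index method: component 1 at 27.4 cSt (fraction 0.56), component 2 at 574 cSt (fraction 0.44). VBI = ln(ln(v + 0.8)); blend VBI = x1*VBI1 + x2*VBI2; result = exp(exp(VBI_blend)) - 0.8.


Refutas method: VBN_i = 14.534*ln(ln(visc_i + 0.8)) + 10.975, blended linearly by mass fraction; since VBN is linear in VBI_i = ln(ln(visc_i + 0.8)) and the fractions sum to 1, blend VBI directly: visc = exp(exp(VBI_blend)) - 0.8
VBI_1 = ln(ln(27.4 + 0.8)) = 1.20577
VBI_2 = ln(ln(574 + 0.8)) = 1.84909
VBI_blend = 0.56 * 1.20577 + 0.44 * 1.84909 = 1.48883
visc_blend = exp(exp(1.48883)) - 0.8 = 83.29

83.29 cSt


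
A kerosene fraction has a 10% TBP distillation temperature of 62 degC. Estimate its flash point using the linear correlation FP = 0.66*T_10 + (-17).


FP = 0.66 * 62 + (-17) = 23.92

23.92 degC


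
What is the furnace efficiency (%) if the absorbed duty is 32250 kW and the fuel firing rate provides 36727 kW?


Furnace efficiency = Q_absorbed / Q_fuel * 100
= 32250 / 36727 * 100 = 87.81

87.81 %


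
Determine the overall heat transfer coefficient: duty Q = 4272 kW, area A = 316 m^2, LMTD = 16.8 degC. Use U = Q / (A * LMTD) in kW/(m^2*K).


From Q = U*A*LMTD, U = Q / (A * LMTD)
U = 4272 / (316 * 16.8) = 4272 / 5308.8 = 0.8047

0.8047 kW/(m^2*K)


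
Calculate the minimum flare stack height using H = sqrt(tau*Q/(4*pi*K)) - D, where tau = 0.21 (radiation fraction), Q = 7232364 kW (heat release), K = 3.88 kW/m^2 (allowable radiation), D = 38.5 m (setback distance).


tau*Q/(4*pi*K) = 0.21 * 7232364 / (4 * pi * 3.88) = 31150
sqrt(31150) = 176.494
H = 176.494 - 38.5 = 138.0

138.0 m


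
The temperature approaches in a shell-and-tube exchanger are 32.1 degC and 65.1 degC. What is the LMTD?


LMTD = (dT1 - dT2) / ln(dT1/dT2)
= (32.1 - 65.1) / ln(32.1 / 65.1) = -33 / -0.707069 = 46.67

46.67 degC


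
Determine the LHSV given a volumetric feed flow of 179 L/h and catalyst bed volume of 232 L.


LHSV = volumetric feed rate / catalyst volume
= 179 L/h / 232 L
= 0.7716 h^-1

0.7716 h^-1


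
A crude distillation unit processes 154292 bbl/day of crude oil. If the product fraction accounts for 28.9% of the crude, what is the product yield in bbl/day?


Crude throughput = 154292 bbl/day
Fraction yield = 28.9%
yield = throughput * fraction / 100
yield = 154292 * 28.9 / 100 = 44590.388

44590.388 bbl/day


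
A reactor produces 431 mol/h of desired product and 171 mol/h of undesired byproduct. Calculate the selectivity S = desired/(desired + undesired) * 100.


Selectivity = desired / (desired + undesired) * 100
Total products = 431 + 171 = 602 mol/h
S = 431 / 602 * 100
= 0.7159 * 100
= 71.59 %

71.59 %


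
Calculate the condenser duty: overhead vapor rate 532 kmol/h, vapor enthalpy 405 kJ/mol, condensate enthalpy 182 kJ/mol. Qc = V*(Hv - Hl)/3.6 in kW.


Qc = 532 * (405 - 182) / 3.6 = 532 * 223 / 3.6 = 32950

32950 kW


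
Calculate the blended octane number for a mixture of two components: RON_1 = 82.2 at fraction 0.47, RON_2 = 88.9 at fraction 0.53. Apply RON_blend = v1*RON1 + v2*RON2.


Linear blending: RON_blend = sum(vi * RONi)
Contribution 1: 0.47 * 82.2 = 38.634
Contribution 2: 0.53 * 88.9 = 47.117
RON_blend = 38.634 + 47.117 = 85.751

85.751


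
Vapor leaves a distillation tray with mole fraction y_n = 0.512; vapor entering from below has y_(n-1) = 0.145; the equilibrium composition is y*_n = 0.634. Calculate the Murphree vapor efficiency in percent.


Murphree vapor efficiency: EMV = (y_n - y_(n-1)) / (y*_n - y_(n-1)) * 100
EMV = (0.512 - 0.145) / (0.634 - 0.145) * 100 = 0.367 / 0.489 * 100 = 75.05

75.05 %


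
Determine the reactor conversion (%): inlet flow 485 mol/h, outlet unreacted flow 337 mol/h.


X = (F_in - F_out) / F_in * 100
Moles reacted = 485 - 337 = 148
X = 148 / 485 * 100
= 0.3052 * 100
= 30.52 %

30.52 %


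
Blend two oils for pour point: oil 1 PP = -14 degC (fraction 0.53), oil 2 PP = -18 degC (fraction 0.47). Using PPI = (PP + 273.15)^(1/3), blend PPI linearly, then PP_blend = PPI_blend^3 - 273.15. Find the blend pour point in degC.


PPI_1 = (-14 + 273.15)^(1/3) = 6.375541
PPI_2 = (-18 + 273.15)^(1/3) = 6.342569
PPI_blend = 0.53 * 6.375541 + 0.47 * 6.342569 = 6.360044
PP_blend = 6.360044^3 - 273.15 = 257.2648 - 273.15 = -15.89

-15.89 degC


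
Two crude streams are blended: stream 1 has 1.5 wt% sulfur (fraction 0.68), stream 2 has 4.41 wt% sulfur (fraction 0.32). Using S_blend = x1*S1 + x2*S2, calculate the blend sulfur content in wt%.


Linear sulfur blending: S_blend = x1*S1 + x2*S2
Contribution 1: 0.68 * 1.5 = 1.02 wt%
Contribution 2: 0.32 * 4.41 = 1.4112 wt%
S_blend = 1.02 + 1.4112 = 2.4312

2.4312 wt%


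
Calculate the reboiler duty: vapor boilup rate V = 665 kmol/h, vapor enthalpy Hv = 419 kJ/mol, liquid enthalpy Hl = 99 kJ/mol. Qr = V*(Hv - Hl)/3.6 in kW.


Qr = 665 * (419 - 99) / 3.6 = 665 * 320 / 3.6 = 59110

59110 kW


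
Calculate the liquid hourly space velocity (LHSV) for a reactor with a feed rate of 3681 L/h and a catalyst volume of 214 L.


LHSV = volumetric feed rate / catalyst volume
= 3681 L/h / 214 L
= 17.20 h^-1

17.20 h^-1


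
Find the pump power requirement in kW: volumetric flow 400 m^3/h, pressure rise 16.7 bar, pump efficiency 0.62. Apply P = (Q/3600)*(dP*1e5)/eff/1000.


Q = 400 / 3600 = 0.111111 m^3/s
P = 0.111111 * (16.7 * 1e5) / 0.62 / 1000 = 299.3

299.3 kW


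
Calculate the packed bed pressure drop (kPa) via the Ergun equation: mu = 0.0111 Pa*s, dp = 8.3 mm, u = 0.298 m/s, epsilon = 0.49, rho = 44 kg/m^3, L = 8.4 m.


dp = 8.3 mm = 0.0083 m
Viscous term = 150*0.0111*0.298*(1-0.49)^2 / (0.0083^2*0.49^3) = 15923.1
Inertial term = 1.75*44*0.298^2*(1-0.49) / (0.0083*0.49^3) = 3571.31
dP/L = 15923.1 + 3571.31 = 19494.4 Pa/m
dP = 19494.4 * 8.4 / 1000 = 163.8 kPa

163.8 kPa


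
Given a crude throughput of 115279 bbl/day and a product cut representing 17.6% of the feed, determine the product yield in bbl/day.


Crude throughput = 115279 bbl/day
Fraction yield = 17.6%
yield = throughput * fraction / 100
yield = 115279 * 17.6 / 100 = 20289.104

20289.104 bbl/day


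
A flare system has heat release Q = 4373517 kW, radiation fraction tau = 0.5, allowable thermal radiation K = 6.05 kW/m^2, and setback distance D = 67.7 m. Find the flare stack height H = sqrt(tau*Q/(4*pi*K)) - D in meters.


tau*Q/(4*pi*K) = 0.5 * 4373517 / (4 * pi * 6.05) = 28763.1
sqrt(28763.1) = 169.597
H = 169.597 - 67.7 = 101.9

101.9 m


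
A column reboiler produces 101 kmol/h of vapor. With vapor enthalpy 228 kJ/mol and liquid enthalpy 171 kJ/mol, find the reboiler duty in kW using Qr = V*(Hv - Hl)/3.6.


Qr = 101 * (228 - 171) / 3.6 = 101 * 57 / 3.6 = 1599

1599 kW


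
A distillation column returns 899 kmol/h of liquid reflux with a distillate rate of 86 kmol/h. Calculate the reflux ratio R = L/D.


Reflux ratio definition: R = L / D (liquid returned / distillate withdrawn)
L = 899 kmol/h, D = 86 kmol/h
R = 899 / 86 = 10.45

10.45


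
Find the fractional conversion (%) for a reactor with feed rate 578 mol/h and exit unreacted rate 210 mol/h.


X = (F_in - F_out) / F_in * 100
Moles reacted = 578 - 210 = 368
X = 368 / 578 * 100
= 0.6367 * 100
= 63.67 %

63.67 %


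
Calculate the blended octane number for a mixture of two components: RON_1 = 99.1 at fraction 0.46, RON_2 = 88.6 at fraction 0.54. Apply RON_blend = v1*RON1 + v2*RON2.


Linear blending: RON_blend = sum(vi * RONi)
Contribution 1: 0.46 * 99.1 = 45.586
Contribution 2: 0.54 * 88.6 = 47.844
RON_blend = 45.586 + 47.844 = 93.43

93.43


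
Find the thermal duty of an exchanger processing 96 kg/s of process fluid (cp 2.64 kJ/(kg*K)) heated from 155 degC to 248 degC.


Q = m_dot * cp * delta_T
delta_T = 248 - 155 = 93 K
Q = 96 * 2.64 * 93
= 253.44 * 93
= 23569.92 kW

23569.92 kW


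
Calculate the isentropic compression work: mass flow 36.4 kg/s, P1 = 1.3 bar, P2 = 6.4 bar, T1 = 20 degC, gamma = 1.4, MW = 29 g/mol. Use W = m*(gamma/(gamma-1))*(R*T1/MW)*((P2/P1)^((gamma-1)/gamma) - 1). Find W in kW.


Isentropic work: W = m*(gamma/(gamma-1))*(R*T1/MW)*((P2/P1)^((gamma-1)/gamma) - 1)
T1 = 20 + 273.15 = 293.15 K
Pressure ratio = 6.4 / 1.3 = 4.92308
Exponent = (1.4 - 1)/1.4 = 0.285714
(P2/P1)^exp - 1 = 4.92308^0.285714 - 1 = 0.576819
W = 36.4 * 1.4 / 0.4 * 8.314 * 293.15 / 29 * 0.576819 = 6176

6176 kW


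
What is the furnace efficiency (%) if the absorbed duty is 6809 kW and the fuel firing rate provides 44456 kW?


Furnace efficiency = Q_absorbed / Q_fuel * 100
= 6809 / 44456 * 100 = 15.32

15.32 %


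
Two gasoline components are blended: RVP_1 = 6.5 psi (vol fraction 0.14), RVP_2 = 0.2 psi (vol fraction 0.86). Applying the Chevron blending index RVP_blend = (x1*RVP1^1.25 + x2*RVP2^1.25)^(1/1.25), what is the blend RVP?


Chevron index: RVP_blend = (sum xi*RVPi^1.25)^(1/1.25)
RVP^1.25 terms: 0.14 * 6.5^1.25 + 0.86 * 0.2^1.25 = 1.56804
RVP_blend = 1.56804^(1/1.25) = 1.433

1.433 psi


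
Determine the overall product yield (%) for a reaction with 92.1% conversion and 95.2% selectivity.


Overall yield = conversion (%) * selectivity (%) / 100
Conversion = 92.1%, Selectivity = 95.2%
Y = 92.1 * 95.2 / 100
= 87.6792 %

87.6792 %


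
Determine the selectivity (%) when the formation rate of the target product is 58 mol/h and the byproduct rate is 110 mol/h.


Selectivity = desired / (desired + undesired) * 100
Total products = 58 + 110 = 168 mol/h
S = 58 / 168 * 100
= 0.3452 * 100
= 34.52 %

34.52 %


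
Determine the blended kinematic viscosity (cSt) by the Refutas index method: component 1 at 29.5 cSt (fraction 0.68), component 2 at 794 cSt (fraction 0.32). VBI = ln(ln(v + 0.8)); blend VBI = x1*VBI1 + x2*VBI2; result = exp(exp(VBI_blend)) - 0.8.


Refutas method: VBN_i = 14.534*ln(ln(visc_i + 0.8)) + 10.975, blended linearly by mass fraction; since VBN is linear in VBI_i = ln(ln(visc_i + 0.8)) and the fractions sum to 1, blend VBI directly: visc = exp(exp(VBI_blend)) - 0.8
VBI_1 = ln(ln(29.5 + 0.8)) = 1.22705
VBI_2 = ln(ln(794 + 0.8)) = 1.89883
VBI_blend = 0.68 * 1.22705 + 0.32 * 1.89883 = 1.44202
visc_blend = exp(exp(1.44202)) - 0.8 = 67.86

67.86 cSt


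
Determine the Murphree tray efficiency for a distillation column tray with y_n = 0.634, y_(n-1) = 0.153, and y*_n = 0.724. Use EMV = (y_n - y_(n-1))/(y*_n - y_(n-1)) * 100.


Murphree vapor efficiency: EMV = (y_n - y_(n-1)) / (y*_n - y_(n-1)) * 100
EMV = (0.634 - 0.153) / (0.724 - 0.153) * 100 = 0.481 / 0.571 * 100 = 84.24

84.24 %


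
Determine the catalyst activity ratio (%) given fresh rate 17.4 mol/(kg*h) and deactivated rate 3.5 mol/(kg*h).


Activity (%) = (rate_used / rate_fresh) * 100
rate_used = 3.5, rate_fresh = 17.4
= (3.5 / 17.4) * 100
= 0.2011 * 100 = 20.11

20.11 %


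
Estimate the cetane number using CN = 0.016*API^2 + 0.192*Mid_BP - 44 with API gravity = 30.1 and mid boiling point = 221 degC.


CN = 0.016 * 30.1^2 + 0.192 * 221 - 44
CN = 14.49616 + 42.432 - 44 = 12.92816

12.92816


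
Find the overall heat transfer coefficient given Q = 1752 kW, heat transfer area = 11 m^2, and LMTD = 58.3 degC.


From Q = U*A*LMTD, U = Q / (A * LMTD)
U = 1752 / (11 * 58.3) = 1752 / 641.3 = 2.732

2.732 kW/(m^2*K)


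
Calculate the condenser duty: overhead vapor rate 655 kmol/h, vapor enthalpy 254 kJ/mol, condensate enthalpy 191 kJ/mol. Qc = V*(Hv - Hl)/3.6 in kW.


Qc = 655 * (254 - 191) / 3.6 = 655 * 63 / 3.6 = 11460

11460 kW


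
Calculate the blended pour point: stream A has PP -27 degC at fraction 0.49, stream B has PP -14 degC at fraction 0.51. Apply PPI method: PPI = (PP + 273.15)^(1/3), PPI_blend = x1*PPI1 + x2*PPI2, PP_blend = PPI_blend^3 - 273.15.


PPI_1 = (-27 + 273.15)^(1/3) = 6.2671
PPI_2 = (-14 + 273.15)^(1/3) = 6.375541
PPI_blend = 0.49 * 6.2671 + 0.51 * 6.375541 = 6.322405
PP_blend = 6.322405^3 - 273.15 = 252.7243 - 273.15 = -20.43

-20.43 degC


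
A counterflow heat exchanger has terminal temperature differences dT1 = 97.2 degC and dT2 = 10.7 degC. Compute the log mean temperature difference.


LMTD = (dT1 - dT2) / ln(dT1/dT2)
= (97.2 - 10.7) / ln(97.2 / 10.7) = 86.5 / 2.20653 = 39.20

39.20 degC


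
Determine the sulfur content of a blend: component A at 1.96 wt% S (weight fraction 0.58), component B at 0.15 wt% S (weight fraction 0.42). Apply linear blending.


Linear sulfur blending: S_blend = x1*S1 + x2*S2
Contribution 1: 0.58 * 1.96 = 1.1368 wt%
Contribution 2: 0.42 * 0.15 = 0.063 wt%
S_blend = 1.1368 + 0.063 = 1.1998

1.1998 wt%


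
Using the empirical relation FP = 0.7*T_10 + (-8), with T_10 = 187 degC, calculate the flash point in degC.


FP = 0.7 * 187 + (-8) = 122.9

122.9 degC


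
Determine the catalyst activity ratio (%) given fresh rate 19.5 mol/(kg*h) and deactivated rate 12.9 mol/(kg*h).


Activity (%) = (rate_used / rate_fresh) * 100
rate_used = 12.9, rate_fresh = 19.5
= (12.9 / 19.5) * 100
= 0.6615 * 100 = 66.15

66.15 %


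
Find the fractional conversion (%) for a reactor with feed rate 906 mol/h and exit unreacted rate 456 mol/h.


X = (F_in - F_out) / F_in * 100
Moles reacted = 906 - 456 = 450
X = 450 / 906 * 100
= 0.4967 * 100
= 49.67 %

49.67 %


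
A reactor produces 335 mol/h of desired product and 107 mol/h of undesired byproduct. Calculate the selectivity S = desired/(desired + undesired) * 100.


Selectivity = desired / (desired + undesired) * 100
Total products = 335 + 107 = 442 mol/h
S = 335 / 442 * 100
= 0.7579 * 100
= 75.79 %

75.79 %


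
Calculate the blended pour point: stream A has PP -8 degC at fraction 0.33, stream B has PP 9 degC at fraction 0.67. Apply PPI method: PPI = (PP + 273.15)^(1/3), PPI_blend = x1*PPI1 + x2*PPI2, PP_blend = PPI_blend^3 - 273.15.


PPI_1 = (-8 + 273.15)^(1/3) = 6.42437
PPI_2 = (9 + 273.15)^(1/3) = 6.558835
PPI_blend = 0.33 * 6.42437 + 0.67 * 6.558835 = 6.514462
PP_blend = 6.514462^3 - 273.15 = 276.4621 - 273.15 = 3.31

3.31 degC


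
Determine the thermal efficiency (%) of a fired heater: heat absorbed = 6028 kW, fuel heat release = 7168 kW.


Furnace efficiency = Q_absorbed / Q_fuel * 100
= 6028 / 7168 * 100 = 84.10

84.10 %


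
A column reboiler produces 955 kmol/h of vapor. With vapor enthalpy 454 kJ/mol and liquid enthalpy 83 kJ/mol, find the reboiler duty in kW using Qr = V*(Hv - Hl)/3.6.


Qr = 955 * (454 - 83) / 3.6 = 955 * 371 / 3.6 = 98420

98420 kW


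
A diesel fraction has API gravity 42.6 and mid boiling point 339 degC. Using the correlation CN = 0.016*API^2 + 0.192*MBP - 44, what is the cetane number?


CN = 0.016 * 42.6^2 + 0.192 * 339 - 44
CN = 29.03616 + 65.088 - 44 = 50.12416

50.12416


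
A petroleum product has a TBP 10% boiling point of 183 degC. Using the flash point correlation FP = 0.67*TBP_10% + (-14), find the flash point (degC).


FP = 0.67 * 183 + (-14) = 108.61

108.61 degC


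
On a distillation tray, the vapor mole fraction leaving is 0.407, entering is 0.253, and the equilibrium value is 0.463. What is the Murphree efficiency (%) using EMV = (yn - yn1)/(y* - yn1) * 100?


Murphree vapor efficiency: EMV = (y_n - y_(n-1)) / (y*_n - y_(n-1)) * 100
EMV = (0.407 - 0.253) / (0.463 - 0.253) * 100 = 0.154 / 0.21 * 100 = 73.33

73.33 %


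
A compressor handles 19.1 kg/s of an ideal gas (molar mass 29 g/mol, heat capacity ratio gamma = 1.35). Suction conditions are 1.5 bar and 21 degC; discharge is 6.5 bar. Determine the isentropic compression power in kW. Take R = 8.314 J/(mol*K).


Isentropic work: W = m*(gamma/(gamma-1))*(R*T1/MW)*((P2/P1)^((gamma-1)/gamma) - 1)
T1 = 21 + 273.15 = 294.15 K
Pressure ratio = 6.5 / 1.5 = 4.33333
Exponent = (1.35 - 1)/1.35 = 0.259259
(P2/P1)^exp - 1 = 4.33333^0.259259 - 1 = 0.46252
W = 19.1 * 1.35 / 0.35 * 8.314 * 294.15 / 29 * 0.46252 = 2873

2873 kW


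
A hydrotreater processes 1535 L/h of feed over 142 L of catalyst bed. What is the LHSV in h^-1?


LHSV = volumetric feed rate / catalyst volume
= 1535 L/h / 142 L
= 10.81 h^-1

10.81 h^-1


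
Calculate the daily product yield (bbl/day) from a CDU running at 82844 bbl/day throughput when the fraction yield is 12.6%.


Crude throughput = 82844 bbl/day
Fraction yield = 12.6%
yield = throughput * fraction / 100
yield = 82844 * 12.6 / 100 = 10438.344

10438.344 bbl/day


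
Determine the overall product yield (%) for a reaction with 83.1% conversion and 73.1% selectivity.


Overall yield = conversion (%) * selectivity (%) / 100
Conversion = 83.1%, Selectivity = 73.1%
Y = 83.1 * 73.1 / 100
= 60.7461 %

60.7461 %


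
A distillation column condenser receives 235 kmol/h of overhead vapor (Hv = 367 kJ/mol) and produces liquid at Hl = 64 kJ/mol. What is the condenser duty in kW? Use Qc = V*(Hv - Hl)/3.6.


Qc = 235 * (367 - 64) / 3.6 = 235 * 303 / 3.6 = 19780

19780 kW


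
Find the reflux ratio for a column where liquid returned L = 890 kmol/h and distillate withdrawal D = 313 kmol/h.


Reflux ratio definition: R = L / D (liquid returned / distillate withdrawn)
L = 890 kmol/h, D = 313 kmol/h
R = 890 / 313 = 2.843

2.843


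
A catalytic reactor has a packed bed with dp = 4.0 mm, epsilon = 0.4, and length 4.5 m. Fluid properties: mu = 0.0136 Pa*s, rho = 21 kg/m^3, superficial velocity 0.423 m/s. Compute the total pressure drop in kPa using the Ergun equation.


dp = 4.0 mm = 0.004 m
Viscous term = 150*0.0136*0.423*(1-0.4)^2 / (0.004^2*0.4^3) = 303370
Inertial term = 1.75*21*0.423^2*(1-0.4) / (0.004*0.4^3) = 15411.7
dP/L = 303370 + 15411.7 = 318782 Pa/m
dP = 318782 * 4.5 / 1000 = 1435 kPa

1435 kPa


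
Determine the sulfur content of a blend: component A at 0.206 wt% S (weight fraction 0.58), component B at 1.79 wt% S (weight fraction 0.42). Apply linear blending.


Linear sulfur blending: S_blend = x1*S1 + x2*S2
Contribution 1: 0.58 * 0.206 = 0.11948 wt%
Contribution 2: 0.42 * 1.79 = 0.7518 wt%
S_blend = 0.11948 + 0.7518 = 0.87128

0.87128 wt%


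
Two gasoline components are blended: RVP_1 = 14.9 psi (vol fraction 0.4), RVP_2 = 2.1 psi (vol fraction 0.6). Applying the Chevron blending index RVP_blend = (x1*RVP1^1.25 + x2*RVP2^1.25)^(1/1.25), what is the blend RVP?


Chevron index: RVP_blend = (sum xi*RVPi^1.25)^(1/1.25)
RVP^1.25 terms: 0.4 * 14.9^1.25 + 0.6 * 2.1^1.25 = 13.2264
RVP_blend = 13.2264^(1/1.25) = 7.891

7.891 psi


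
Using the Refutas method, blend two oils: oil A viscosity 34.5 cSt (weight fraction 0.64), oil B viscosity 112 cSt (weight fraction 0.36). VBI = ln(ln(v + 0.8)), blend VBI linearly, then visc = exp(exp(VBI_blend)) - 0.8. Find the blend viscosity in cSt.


Refutas method: VBN_i = 14.534*ln(ln(visc_i + 0.8)) + 10.975, blended linearly by mass fraction; since VBN is linear in VBI_i = ln(ln(visc_i + 0.8)) and the fractions sum to 1, blend VBI directly: visc = exp(exp(VBI_blend)) - 0.8
VBI_1 = ln(ln(34.5 + 0.8)) = 1.27085
VBI_2 = ln(ln(112 + 0.8)) = 1.553
VBI_blend = 0.64 * 1.27085 + 0.36 * 1.553 = 1.37242
visc_blend = exp(exp(1.37242)) - 0.8 = 50.87

50.87 cSt
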